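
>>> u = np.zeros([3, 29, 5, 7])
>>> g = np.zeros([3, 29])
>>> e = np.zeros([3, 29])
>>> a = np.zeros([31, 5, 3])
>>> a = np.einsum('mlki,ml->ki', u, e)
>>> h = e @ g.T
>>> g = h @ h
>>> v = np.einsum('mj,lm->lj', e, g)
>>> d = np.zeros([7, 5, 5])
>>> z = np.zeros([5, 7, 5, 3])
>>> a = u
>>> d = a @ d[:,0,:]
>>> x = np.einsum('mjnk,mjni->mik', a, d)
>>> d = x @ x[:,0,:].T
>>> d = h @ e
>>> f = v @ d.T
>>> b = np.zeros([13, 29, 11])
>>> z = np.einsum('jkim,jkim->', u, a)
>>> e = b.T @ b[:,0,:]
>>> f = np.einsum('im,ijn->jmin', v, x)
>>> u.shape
(3, 29, 5, 7)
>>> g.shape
(3, 3)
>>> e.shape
(11, 29, 11)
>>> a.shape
(3, 29, 5, 7)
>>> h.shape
(3, 3)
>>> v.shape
(3, 29)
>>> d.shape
(3, 29)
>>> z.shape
()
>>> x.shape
(3, 5, 7)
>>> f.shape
(5, 29, 3, 7)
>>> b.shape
(13, 29, 11)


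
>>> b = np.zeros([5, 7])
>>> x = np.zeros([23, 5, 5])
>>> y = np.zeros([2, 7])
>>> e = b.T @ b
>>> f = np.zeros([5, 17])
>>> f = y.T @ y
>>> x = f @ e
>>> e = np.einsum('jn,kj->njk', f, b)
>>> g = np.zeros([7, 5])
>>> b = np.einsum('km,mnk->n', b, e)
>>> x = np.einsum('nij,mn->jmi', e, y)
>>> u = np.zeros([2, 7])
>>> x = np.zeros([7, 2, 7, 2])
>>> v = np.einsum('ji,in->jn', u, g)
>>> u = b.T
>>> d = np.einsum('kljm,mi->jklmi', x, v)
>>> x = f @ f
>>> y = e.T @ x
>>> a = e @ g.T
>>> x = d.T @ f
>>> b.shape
(7,)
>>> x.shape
(5, 2, 2, 7, 7)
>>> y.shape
(5, 7, 7)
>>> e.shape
(7, 7, 5)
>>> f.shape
(7, 7)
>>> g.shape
(7, 5)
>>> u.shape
(7,)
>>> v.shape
(2, 5)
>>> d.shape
(7, 7, 2, 2, 5)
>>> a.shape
(7, 7, 7)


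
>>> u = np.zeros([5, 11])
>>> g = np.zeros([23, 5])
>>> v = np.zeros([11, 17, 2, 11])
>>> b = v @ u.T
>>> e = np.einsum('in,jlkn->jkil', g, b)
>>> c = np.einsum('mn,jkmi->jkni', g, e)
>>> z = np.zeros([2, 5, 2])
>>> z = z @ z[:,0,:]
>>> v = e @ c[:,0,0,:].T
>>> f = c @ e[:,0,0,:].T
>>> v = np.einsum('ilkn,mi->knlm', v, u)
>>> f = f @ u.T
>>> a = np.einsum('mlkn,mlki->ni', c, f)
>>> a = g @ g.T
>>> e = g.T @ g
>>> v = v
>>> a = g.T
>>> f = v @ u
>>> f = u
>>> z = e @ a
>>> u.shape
(5, 11)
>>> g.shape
(23, 5)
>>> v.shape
(23, 11, 2, 5)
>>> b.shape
(11, 17, 2, 5)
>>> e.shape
(5, 5)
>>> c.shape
(11, 2, 5, 17)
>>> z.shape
(5, 23)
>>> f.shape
(5, 11)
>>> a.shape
(5, 23)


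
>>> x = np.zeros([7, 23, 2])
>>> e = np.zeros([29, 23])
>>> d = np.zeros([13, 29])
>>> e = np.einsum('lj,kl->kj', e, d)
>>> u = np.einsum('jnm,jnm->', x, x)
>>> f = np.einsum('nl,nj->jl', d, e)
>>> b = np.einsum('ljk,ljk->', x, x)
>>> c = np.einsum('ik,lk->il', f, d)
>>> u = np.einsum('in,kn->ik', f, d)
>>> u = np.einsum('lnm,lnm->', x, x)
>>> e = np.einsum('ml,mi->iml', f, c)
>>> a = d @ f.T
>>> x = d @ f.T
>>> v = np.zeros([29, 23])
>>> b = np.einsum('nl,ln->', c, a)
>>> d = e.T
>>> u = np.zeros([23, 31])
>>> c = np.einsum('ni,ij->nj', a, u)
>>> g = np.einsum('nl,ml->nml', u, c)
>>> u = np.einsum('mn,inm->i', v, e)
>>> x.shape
(13, 23)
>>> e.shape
(13, 23, 29)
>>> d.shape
(29, 23, 13)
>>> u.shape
(13,)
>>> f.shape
(23, 29)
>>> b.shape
()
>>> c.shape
(13, 31)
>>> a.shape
(13, 23)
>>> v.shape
(29, 23)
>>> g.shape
(23, 13, 31)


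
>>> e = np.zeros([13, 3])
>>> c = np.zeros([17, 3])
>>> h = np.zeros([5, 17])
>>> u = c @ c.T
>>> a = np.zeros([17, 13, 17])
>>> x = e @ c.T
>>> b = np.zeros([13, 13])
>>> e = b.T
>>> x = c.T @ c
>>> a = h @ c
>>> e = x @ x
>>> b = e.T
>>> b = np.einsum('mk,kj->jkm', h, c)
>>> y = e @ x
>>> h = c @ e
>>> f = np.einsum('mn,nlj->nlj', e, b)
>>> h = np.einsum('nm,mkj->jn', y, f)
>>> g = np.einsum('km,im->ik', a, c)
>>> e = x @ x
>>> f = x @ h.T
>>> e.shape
(3, 3)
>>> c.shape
(17, 3)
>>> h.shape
(5, 3)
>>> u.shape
(17, 17)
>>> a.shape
(5, 3)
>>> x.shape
(3, 3)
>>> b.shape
(3, 17, 5)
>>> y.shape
(3, 3)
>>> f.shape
(3, 5)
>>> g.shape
(17, 5)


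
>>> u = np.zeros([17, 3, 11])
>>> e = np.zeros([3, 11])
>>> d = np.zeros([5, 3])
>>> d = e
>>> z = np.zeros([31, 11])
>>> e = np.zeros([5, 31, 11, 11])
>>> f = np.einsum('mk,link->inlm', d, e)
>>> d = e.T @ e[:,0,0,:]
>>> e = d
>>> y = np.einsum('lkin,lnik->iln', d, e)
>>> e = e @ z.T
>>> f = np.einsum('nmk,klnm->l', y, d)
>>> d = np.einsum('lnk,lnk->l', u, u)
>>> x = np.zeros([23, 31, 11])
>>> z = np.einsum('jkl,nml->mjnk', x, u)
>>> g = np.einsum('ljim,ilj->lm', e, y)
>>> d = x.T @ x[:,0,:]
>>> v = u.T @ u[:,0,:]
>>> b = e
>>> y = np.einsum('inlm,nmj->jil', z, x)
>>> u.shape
(17, 3, 11)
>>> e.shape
(11, 11, 31, 31)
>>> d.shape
(11, 31, 11)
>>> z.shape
(3, 23, 17, 31)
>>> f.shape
(11,)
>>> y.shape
(11, 3, 17)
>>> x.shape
(23, 31, 11)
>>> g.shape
(11, 31)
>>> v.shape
(11, 3, 11)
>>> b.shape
(11, 11, 31, 31)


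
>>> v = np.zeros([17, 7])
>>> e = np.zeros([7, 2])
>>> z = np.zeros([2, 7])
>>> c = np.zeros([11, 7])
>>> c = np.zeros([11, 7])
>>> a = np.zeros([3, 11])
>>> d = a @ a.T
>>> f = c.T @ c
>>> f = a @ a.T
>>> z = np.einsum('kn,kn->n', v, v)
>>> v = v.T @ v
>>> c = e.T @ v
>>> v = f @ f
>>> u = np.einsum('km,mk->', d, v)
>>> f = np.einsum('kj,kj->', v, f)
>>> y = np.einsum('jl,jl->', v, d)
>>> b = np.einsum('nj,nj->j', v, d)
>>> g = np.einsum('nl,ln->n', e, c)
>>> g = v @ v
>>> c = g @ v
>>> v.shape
(3, 3)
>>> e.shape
(7, 2)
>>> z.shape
(7,)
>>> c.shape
(3, 3)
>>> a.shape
(3, 11)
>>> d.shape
(3, 3)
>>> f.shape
()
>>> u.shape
()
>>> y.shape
()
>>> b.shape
(3,)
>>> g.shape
(3, 3)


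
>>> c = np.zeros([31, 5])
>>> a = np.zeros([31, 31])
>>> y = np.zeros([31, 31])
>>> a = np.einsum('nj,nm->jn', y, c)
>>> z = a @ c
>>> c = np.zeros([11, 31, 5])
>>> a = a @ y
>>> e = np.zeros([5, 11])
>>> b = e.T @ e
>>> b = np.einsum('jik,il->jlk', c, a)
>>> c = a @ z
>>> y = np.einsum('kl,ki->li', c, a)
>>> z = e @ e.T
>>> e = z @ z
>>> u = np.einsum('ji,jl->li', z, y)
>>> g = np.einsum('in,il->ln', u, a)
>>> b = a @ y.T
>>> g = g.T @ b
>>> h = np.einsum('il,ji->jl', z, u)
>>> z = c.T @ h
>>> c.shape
(31, 5)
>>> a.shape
(31, 31)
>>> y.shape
(5, 31)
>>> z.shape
(5, 5)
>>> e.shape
(5, 5)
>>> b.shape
(31, 5)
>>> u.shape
(31, 5)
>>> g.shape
(5, 5)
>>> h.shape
(31, 5)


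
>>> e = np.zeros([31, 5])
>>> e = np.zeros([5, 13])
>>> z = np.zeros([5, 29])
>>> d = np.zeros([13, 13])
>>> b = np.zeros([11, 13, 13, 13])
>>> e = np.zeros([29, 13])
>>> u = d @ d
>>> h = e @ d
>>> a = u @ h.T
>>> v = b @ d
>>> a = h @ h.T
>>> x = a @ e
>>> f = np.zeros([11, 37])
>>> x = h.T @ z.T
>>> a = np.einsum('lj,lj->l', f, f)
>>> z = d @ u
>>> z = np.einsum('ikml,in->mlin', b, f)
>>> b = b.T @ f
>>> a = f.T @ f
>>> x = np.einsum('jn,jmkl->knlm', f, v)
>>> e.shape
(29, 13)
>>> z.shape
(13, 13, 11, 37)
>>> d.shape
(13, 13)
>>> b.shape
(13, 13, 13, 37)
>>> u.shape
(13, 13)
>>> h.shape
(29, 13)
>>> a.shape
(37, 37)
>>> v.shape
(11, 13, 13, 13)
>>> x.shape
(13, 37, 13, 13)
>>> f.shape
(11, 37)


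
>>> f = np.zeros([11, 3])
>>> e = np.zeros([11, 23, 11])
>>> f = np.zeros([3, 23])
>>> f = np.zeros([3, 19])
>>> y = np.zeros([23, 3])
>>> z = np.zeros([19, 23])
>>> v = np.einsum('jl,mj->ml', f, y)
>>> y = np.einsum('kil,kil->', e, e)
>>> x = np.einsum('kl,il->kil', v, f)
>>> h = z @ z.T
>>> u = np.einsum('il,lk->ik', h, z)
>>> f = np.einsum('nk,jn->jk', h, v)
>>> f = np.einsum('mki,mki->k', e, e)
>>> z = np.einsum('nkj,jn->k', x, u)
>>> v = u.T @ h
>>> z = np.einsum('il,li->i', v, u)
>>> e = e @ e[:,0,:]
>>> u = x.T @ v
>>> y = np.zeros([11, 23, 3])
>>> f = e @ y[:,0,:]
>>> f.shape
(11, 23, 3)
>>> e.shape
(11, 23, 11)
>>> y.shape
(11, 23, 3)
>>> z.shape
(23,)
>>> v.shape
(23, 19)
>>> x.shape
(23, 3, 19)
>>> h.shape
(19, 19)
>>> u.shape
(19, 3, 19)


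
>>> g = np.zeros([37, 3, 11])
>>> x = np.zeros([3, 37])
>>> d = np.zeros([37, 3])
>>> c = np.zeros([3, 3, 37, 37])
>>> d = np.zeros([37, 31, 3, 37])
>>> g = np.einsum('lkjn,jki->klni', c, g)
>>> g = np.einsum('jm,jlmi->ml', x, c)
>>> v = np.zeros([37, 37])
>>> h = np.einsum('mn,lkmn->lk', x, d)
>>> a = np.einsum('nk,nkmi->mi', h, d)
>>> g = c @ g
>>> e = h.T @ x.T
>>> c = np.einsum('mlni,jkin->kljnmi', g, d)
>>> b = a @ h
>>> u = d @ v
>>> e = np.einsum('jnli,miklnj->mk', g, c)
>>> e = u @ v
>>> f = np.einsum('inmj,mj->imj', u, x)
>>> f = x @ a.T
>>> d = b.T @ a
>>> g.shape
(3, 3, 37, 3)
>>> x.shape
(3, 37)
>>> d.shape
(31, 37)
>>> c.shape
(31, 3, 37, 37, 3, 3)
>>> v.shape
(37, 37)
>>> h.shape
(37, 31)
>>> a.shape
(3, 37)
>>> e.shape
(37, 31, 3, 37)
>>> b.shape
(3, 31)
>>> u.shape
(37, 31, 3, 37)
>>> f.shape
(3, 3)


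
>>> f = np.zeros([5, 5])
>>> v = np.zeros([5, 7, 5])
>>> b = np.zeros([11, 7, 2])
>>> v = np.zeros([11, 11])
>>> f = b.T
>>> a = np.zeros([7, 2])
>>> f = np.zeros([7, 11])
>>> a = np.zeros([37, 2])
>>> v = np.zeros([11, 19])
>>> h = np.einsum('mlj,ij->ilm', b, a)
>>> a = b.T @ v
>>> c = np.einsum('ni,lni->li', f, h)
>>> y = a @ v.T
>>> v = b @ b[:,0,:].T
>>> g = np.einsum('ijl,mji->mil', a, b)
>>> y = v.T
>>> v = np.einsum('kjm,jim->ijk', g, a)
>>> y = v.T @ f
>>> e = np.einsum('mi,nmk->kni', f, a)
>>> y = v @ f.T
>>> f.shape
(7, 11)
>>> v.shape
(7, 2, 11)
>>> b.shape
(11, 7, 2)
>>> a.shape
(2, 7, 19)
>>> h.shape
(37, 7, 11)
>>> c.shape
(37, 11)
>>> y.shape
(7, 2, 7)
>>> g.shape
(11, 2, 19)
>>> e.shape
(19, 2, 11)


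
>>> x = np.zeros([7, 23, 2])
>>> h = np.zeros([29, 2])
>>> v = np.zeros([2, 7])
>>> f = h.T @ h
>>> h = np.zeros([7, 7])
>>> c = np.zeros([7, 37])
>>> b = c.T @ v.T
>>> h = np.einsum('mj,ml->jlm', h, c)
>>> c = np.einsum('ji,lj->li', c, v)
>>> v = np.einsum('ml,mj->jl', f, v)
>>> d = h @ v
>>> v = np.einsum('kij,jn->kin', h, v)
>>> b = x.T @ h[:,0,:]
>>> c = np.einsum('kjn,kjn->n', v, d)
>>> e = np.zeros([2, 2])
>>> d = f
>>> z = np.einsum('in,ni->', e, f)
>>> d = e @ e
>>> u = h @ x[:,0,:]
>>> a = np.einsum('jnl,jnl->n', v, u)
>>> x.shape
(7, 23, 2)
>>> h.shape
(7, 37, 7)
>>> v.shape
(7, 37, 2)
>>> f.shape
(2, 2)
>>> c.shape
(2,)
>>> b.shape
(2, 23, 7)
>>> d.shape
(2, 2)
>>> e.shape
(2, 2)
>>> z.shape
()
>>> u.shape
(7, 37, 2)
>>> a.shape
(37,)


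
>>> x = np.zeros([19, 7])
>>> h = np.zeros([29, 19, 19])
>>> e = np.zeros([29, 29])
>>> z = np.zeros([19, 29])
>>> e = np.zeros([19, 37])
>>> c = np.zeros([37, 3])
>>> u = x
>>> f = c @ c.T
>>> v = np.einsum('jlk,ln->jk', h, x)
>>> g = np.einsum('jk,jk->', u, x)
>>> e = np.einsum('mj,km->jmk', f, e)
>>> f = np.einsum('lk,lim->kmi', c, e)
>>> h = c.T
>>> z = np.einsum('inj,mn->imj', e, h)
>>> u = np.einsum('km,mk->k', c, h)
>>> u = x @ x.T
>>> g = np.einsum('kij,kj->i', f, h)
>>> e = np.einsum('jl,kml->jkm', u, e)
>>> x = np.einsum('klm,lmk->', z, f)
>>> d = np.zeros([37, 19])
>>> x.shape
()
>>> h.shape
(3, 37)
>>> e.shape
(19, 37, 37)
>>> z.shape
(37, 3, 19)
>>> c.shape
(37, 3)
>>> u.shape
(19, 19)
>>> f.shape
(3, 19, 37)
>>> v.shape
(29, 19)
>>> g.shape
(19,)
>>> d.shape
(37, 19)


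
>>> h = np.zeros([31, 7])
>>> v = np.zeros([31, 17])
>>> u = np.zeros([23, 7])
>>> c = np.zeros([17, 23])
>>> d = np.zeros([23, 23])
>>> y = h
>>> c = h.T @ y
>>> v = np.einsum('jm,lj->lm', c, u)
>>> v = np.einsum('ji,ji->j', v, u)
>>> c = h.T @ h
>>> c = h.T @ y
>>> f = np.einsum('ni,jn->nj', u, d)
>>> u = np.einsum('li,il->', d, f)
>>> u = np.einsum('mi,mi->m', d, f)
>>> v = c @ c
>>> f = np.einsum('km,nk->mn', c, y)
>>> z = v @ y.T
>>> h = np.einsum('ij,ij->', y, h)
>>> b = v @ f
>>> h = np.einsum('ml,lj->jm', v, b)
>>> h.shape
(31, 7)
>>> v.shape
(7, 7)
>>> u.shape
(23,)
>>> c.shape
(7, 7)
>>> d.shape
(23, 23)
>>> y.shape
(31, 7)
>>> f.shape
(7, 31)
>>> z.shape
(7, 31)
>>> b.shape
(7, 31)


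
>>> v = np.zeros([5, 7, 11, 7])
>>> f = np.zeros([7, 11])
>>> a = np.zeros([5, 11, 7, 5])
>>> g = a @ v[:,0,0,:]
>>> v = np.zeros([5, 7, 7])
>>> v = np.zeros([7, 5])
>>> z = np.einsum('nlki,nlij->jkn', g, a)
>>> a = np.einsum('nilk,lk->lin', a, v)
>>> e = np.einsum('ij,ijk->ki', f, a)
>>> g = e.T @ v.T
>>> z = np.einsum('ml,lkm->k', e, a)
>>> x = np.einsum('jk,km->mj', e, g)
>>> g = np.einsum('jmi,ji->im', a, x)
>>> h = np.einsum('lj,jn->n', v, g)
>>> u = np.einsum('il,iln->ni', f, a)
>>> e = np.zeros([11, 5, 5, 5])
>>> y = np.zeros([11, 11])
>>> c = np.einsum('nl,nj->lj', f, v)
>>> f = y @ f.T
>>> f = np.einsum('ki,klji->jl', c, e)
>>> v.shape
(7, 5)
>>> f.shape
(5, 5)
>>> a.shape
(7, 11, 5)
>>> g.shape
(5, 11)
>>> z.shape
(11,)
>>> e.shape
(11, 5, 5, 5)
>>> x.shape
(7, 5)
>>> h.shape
(11,)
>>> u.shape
(5, 7)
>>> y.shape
(11, 11)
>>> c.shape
(11, 5)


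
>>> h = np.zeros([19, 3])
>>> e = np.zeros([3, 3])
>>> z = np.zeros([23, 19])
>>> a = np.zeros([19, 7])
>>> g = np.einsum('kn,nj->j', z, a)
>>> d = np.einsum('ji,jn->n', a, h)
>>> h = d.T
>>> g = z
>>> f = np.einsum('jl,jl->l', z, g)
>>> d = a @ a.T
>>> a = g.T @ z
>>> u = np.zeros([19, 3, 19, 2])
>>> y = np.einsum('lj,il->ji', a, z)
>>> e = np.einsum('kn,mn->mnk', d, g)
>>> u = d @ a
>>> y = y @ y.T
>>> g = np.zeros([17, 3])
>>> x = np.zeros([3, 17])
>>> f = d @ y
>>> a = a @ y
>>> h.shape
(3,)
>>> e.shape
(23, 19, 19)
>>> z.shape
(23, 19)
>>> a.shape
(19, 19)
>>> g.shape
(17, 3)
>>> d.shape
(19, 19)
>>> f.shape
(19, 19)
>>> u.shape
(19, 19)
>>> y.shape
(19, 19)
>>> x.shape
(3, 17)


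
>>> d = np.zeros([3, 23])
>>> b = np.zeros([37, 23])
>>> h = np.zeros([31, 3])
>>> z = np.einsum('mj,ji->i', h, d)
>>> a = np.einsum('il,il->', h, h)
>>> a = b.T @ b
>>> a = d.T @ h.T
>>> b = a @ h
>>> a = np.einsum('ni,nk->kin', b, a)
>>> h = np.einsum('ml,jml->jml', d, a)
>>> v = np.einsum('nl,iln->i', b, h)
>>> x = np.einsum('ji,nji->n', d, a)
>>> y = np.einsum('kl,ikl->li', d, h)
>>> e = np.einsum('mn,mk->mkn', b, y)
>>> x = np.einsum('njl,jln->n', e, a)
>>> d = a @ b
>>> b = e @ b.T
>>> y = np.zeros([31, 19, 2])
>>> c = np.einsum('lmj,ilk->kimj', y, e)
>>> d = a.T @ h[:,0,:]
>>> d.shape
(23, 3, 23)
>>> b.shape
(23, 31, 23)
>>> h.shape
(31, 3, 23)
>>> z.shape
(23,)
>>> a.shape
(31, 3, 23)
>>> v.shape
(31,)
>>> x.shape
(23,)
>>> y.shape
(31, 19, 2)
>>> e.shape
(23, 31, 3)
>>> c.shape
(3, 23, 19, 2)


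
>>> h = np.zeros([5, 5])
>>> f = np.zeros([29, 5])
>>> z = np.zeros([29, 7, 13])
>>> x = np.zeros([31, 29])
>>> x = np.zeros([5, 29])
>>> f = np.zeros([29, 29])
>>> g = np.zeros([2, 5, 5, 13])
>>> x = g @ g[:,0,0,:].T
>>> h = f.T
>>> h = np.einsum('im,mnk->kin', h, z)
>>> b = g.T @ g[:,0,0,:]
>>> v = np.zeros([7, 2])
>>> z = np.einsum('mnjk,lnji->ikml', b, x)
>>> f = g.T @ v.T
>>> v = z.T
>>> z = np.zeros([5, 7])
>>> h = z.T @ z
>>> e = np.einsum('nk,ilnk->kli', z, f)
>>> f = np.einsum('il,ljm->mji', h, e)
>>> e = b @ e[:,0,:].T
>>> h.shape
(7, 7)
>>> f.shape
(13, 5, 7)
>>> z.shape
(5, 7)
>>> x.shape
(2, 5, 5, 2)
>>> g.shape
(2, 5, 5, 13)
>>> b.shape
(13, 5, 5, 13)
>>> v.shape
(2, 13, 13, 2)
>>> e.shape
(13, 5, 5, 7)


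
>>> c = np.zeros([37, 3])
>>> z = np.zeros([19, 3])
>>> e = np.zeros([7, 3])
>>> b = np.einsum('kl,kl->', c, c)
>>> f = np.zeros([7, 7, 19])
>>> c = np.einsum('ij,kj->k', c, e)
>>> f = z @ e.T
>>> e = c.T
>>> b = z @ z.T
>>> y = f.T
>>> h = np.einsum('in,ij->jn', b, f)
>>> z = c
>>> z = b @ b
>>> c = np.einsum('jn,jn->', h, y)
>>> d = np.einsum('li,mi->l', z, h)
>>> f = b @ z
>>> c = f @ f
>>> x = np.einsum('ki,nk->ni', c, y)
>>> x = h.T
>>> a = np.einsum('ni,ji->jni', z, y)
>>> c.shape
(19, 19)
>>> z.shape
(19, 19)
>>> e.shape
(7,)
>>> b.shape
(19, 19)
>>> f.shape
(19, 19)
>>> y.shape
(7, 19)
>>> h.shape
(7, 19)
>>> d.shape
(19,)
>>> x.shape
(19, 7)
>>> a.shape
(7, 19, 19)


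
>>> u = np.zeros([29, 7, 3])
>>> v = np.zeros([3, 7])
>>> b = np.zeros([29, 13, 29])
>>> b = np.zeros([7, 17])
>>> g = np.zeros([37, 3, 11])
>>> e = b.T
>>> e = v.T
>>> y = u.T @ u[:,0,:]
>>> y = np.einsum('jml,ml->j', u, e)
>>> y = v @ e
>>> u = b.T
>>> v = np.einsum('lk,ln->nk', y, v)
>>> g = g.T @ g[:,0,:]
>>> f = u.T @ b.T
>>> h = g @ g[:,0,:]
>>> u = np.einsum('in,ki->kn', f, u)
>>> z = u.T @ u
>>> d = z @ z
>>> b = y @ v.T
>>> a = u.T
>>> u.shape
(17, 7)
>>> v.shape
(7, 3)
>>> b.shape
(3, 7)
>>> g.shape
(11, 3, 11)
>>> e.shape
(7, 3)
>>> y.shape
(3, 3)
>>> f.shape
(7, 7)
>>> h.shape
(11, 3, 11)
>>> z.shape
(7, 7)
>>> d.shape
(7, 7)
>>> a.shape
(7, 17)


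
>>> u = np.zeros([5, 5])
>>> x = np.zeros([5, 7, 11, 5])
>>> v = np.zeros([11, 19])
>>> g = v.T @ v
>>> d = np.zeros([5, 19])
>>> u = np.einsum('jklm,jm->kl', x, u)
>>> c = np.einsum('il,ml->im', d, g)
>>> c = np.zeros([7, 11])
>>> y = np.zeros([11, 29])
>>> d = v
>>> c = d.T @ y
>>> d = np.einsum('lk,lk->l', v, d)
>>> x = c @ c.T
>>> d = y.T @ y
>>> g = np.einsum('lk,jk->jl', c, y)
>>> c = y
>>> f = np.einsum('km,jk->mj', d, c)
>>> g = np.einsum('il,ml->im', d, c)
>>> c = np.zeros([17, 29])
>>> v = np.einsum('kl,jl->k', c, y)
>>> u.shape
(7, 11)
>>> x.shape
(19, 19)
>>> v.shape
(17,)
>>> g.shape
(29, 11)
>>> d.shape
(29, 29)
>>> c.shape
(17, 29)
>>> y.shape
(11, 29)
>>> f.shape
(29, 11)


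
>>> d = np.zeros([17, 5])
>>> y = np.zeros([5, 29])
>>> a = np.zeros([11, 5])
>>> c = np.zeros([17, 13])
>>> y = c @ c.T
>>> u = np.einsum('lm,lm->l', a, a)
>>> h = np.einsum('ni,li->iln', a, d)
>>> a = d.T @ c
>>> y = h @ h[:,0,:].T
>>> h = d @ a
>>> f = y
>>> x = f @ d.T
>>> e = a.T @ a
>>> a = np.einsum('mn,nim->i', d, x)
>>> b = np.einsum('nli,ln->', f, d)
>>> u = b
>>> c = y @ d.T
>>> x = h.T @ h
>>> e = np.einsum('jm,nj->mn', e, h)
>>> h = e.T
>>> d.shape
(17, 5)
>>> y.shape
(5, 17, 5)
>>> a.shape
(17,)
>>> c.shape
(5, 17, 17)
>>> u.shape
()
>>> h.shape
(17, 13)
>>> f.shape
(5, 17, 5)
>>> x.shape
(13, 13)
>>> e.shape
(13, 17)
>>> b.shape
()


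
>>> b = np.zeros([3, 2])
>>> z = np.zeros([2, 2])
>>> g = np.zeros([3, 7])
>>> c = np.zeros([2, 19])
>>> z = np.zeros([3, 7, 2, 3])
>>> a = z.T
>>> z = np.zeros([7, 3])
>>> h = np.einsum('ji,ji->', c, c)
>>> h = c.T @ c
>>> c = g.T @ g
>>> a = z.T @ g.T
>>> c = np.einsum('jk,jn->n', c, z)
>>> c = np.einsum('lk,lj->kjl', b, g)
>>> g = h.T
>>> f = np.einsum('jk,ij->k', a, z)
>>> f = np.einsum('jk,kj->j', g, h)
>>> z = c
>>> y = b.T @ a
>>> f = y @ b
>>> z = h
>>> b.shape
(3, 2)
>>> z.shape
(19, 19)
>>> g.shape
(19, 19)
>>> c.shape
(2, 7, 3)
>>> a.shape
(3, 3)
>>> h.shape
(19, 19)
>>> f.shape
(2, 2)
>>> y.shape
(2, 3)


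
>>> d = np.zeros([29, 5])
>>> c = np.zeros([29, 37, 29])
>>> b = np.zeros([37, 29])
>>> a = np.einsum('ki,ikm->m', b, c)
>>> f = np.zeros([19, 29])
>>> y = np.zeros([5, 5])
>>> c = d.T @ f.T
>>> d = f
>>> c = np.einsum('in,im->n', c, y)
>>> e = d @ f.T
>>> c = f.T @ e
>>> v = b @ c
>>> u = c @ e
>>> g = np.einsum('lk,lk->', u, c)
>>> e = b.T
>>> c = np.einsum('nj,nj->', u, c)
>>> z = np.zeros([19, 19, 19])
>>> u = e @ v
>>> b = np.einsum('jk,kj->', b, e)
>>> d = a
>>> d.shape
(29,)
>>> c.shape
()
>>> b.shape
()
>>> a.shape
(29,)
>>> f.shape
(19, 29)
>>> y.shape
(5, 5)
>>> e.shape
(29, 37)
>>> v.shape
(37, 19)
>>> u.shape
(29, 19)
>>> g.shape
()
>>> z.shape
(19, 19, 19)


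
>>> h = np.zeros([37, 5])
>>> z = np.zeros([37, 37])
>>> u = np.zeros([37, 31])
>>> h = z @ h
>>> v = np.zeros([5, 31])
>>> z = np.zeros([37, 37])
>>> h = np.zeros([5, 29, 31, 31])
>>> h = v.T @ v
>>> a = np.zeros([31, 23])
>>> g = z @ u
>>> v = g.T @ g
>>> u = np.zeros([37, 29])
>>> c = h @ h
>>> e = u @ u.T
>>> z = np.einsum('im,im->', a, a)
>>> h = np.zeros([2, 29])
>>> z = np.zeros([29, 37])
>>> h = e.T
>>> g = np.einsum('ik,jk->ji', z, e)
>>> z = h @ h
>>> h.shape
(37, 37)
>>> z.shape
(37, 37)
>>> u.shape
(37, 29)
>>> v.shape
(31, 31)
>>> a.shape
(31, 23)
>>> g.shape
(37, 29)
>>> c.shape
(31, 31)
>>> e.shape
(37, 37)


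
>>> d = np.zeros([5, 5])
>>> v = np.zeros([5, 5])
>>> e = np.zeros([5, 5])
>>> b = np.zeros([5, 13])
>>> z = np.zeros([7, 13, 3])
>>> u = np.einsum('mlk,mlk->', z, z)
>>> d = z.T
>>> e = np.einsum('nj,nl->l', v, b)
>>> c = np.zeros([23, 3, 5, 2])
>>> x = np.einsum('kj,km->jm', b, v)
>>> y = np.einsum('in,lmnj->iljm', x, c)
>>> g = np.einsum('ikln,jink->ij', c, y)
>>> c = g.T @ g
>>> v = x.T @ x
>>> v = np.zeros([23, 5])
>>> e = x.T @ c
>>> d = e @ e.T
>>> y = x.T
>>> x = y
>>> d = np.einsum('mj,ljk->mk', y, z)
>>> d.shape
(5, 3)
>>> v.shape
(23, 5)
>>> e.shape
(5, 13)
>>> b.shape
(5, 13)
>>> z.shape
(7, 13, 3)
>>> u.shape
()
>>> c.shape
(13, 13)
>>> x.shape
(5, 13)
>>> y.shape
(5, 13)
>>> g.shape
(23, 13)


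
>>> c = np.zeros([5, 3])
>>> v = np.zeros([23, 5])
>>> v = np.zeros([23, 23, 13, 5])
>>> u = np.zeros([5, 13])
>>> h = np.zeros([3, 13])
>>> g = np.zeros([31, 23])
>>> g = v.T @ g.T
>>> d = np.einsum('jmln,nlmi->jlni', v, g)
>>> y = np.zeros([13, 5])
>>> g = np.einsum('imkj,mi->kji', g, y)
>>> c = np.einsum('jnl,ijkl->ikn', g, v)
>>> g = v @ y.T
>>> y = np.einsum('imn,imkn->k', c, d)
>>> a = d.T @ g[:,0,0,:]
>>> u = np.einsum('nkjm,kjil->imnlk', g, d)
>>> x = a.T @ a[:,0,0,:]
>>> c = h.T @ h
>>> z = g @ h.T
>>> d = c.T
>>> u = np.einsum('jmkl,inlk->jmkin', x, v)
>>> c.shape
(13, 13)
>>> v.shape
(23, 23, 13, 5)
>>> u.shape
(13, 13, 5, 23, 23)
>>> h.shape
(3, 13)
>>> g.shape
(23, 23, 13, 13)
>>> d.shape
(13, 13)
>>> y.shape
(5,)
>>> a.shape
(31, 5, 13, 13)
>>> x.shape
(13, 13, 5, 13)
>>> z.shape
(23, 23, 13, 3)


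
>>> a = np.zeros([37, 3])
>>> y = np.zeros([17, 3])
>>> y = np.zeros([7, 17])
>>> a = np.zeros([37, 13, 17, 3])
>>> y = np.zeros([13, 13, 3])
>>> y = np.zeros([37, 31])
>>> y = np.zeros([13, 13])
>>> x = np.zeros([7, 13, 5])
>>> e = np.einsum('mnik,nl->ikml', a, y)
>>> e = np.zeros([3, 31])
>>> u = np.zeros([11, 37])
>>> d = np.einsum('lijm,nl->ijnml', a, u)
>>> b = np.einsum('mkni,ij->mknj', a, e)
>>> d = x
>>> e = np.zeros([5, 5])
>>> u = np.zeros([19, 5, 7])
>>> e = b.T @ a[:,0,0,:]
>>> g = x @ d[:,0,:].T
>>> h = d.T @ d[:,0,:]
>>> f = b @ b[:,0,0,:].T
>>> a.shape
(37, 13, 17, 3)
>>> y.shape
(13, 13)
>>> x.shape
(7, 13, 5)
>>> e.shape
(31, 17, 13, 3)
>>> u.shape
(19, 5, 7)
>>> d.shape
(7, 13, 5)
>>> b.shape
(37, 13, 17, 31)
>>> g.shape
(7, 13, 7)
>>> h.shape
(5, 13, 5)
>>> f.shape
(37, 13, 17, 37)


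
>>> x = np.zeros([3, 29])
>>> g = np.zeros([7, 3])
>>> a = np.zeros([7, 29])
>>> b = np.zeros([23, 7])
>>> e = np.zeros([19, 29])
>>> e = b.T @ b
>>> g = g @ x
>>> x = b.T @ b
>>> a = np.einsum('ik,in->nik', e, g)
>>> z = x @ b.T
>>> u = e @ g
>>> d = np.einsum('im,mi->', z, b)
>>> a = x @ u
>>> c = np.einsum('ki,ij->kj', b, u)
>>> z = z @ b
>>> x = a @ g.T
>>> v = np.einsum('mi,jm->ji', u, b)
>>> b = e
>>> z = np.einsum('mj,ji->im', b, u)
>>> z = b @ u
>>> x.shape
(7, 7)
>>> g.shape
(7, 29)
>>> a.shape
(7, 29)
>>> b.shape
(7, 7)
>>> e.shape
(7, 7)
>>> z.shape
(7, 29)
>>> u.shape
(7, 29)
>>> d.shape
()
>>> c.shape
(23, 29)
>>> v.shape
(23, 29)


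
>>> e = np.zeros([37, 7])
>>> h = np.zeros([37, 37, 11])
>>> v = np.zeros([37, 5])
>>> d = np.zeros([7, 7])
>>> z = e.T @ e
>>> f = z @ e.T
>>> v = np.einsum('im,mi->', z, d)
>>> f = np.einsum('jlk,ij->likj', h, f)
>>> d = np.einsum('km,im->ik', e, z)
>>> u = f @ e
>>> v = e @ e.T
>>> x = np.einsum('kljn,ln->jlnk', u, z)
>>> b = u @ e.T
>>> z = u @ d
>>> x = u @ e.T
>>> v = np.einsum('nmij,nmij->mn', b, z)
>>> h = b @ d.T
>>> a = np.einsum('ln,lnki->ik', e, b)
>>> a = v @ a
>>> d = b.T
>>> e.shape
(37, 7)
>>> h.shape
(37, 7, 11, 7)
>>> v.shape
(7, 37)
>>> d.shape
(37, 11, 7, 37)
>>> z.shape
(37, 7, 11, 37)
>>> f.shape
(37, 7, 11, 37)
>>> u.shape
(37, 7, 11, 7)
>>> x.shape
(37, 7, 11, 37)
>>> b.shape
(37, 7, 11, 37)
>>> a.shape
(7, 11)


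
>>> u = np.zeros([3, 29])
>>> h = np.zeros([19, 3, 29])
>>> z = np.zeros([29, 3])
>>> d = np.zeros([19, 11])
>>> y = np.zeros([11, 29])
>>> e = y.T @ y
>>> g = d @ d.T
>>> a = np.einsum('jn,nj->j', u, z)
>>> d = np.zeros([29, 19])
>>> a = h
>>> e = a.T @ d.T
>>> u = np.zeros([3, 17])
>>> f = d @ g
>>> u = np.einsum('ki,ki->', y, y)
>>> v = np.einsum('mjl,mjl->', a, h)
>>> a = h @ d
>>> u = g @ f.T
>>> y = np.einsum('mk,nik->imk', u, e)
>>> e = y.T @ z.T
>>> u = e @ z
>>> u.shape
(29, 19, 3)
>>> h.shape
(19, 3, 29)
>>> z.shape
(29, 3)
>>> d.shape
(29, 19)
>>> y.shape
(3, 19, 29)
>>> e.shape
(29, 19, 29)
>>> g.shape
(19, 19)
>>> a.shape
(19, 3, 19)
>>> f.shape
(29, 19)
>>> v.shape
()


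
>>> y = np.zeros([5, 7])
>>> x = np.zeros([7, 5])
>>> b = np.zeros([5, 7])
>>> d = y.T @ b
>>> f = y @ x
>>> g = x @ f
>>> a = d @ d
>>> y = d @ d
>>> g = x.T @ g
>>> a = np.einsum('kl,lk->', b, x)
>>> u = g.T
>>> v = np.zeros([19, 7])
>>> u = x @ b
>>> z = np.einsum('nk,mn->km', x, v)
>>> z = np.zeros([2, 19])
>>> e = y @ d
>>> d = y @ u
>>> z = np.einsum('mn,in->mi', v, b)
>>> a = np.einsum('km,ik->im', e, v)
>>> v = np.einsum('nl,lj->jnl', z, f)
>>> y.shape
(7, 7)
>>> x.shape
(7, 5)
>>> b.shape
(5, 7)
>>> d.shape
(7, 7)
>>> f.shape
(5, 5)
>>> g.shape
(5, 5)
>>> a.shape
(19, 7)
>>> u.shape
(7, 7)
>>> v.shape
(5, 19, 5)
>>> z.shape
(19, 5)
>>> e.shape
(7, 7)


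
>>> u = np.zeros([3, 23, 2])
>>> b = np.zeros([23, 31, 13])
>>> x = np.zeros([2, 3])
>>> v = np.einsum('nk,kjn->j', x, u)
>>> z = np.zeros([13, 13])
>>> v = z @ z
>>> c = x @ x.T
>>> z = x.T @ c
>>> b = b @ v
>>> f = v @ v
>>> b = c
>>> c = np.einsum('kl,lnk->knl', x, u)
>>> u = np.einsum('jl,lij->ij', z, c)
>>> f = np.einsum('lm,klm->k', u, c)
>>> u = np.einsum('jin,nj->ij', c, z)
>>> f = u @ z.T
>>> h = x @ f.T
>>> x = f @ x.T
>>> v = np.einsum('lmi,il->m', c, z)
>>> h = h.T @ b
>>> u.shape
(23, 2)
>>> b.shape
(2, 2)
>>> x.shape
(23, 2)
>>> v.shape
(23,)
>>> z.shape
(3, 2)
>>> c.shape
(2, 23, 3)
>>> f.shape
(23, 3)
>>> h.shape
(23, 2)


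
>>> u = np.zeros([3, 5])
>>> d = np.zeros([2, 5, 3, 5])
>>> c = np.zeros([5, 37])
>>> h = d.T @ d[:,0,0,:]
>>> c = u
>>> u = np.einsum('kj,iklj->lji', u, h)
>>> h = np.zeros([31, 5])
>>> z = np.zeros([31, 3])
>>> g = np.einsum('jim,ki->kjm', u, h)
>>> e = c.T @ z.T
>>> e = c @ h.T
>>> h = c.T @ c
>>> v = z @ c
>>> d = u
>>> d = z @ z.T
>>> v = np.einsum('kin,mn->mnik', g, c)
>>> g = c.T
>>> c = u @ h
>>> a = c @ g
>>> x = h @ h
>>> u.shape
(5, 5, 5)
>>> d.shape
(31, 31)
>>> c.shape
(5, 5, 5)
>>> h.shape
(5, 5)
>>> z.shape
(31, 3)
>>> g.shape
(5, 3)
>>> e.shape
(3, 31)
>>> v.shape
(3, 5, 5, 31)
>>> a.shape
(5, 5, 3)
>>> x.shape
(5, 5)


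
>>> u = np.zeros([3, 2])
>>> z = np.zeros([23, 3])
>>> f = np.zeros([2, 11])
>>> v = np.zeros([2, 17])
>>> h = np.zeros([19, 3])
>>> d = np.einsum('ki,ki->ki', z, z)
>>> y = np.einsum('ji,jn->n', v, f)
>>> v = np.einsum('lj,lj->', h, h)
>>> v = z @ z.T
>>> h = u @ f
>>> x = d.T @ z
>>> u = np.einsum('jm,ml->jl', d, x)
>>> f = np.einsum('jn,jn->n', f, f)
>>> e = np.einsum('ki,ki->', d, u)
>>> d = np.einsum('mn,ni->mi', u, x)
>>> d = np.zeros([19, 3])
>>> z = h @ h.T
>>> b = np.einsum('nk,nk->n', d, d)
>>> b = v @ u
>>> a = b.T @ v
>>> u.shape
(23, 3)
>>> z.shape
(3, 3)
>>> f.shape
(11,)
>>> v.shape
(23, 23)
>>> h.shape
(3, 11)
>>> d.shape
(19, 3)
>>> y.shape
(11,)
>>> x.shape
(3, 3)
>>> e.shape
()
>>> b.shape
(23, 3)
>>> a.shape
(3, 23)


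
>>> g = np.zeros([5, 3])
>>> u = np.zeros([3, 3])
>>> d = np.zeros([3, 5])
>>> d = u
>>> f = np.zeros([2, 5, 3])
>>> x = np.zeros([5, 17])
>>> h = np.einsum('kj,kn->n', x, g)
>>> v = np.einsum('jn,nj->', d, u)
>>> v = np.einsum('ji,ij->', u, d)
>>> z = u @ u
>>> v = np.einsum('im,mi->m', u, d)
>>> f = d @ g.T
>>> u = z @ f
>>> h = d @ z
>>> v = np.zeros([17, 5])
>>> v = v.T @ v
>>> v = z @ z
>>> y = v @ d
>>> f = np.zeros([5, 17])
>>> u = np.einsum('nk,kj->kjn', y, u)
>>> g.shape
(5, 3)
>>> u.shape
(3, 5, 3)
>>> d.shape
(3, 3)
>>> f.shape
(5, 17)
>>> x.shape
(5, 17)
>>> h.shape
(3, 3)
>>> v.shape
(3, 3)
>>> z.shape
(3, 3)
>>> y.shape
(3, 3)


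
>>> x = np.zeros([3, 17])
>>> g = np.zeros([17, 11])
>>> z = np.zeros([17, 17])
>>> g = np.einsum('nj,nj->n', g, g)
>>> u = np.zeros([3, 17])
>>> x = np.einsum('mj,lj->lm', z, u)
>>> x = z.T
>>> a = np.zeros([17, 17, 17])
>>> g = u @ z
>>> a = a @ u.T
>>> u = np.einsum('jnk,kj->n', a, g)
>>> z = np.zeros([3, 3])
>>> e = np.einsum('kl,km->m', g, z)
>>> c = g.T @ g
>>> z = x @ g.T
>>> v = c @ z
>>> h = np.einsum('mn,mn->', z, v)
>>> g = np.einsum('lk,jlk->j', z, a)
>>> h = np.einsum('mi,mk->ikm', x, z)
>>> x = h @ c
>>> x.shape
(17, 3, 17)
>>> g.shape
(17,)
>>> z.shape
(17, 3)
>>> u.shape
(17,)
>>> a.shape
(17, 17, 3)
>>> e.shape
(3,)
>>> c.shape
(17, 17)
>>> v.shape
(17, 3)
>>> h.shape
(17, 3, 17)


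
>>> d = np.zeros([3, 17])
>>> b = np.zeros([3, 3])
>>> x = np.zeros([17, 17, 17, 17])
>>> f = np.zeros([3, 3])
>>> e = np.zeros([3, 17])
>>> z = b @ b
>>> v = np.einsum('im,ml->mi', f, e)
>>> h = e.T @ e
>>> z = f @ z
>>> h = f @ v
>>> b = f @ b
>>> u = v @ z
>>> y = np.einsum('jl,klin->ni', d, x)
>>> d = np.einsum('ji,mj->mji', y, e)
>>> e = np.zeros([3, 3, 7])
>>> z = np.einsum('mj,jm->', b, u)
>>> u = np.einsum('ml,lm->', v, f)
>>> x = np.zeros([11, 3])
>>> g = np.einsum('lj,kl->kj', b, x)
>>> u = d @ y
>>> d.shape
(3, 17, 17)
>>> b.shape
(3, 3)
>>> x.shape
(11, 3)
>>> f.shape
(3, 3)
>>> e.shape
(3, 3, 7)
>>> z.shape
()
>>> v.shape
(3, 3)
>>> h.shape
(3, 3)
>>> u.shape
(3, 17, 17)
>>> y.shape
(17, 17)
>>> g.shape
(11, 3)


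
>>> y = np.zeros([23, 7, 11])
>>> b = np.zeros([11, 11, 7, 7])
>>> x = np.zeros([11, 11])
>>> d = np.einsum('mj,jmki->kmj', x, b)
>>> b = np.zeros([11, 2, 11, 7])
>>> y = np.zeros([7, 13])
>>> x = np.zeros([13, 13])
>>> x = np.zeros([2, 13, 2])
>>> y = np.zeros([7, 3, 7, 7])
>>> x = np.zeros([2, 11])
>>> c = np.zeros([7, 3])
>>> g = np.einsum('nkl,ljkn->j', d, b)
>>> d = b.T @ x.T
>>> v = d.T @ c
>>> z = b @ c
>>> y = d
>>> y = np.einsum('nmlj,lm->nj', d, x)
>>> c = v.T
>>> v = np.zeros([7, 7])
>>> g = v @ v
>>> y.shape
(7, 2)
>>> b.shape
(11, 2, 11, 7)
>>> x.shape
(2, 11)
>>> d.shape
(7, 11, 2, 2)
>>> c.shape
(3, 11, 2, 2)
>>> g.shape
(7, 7)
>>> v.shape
(7, 7)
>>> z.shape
(11, 2, 11, 3)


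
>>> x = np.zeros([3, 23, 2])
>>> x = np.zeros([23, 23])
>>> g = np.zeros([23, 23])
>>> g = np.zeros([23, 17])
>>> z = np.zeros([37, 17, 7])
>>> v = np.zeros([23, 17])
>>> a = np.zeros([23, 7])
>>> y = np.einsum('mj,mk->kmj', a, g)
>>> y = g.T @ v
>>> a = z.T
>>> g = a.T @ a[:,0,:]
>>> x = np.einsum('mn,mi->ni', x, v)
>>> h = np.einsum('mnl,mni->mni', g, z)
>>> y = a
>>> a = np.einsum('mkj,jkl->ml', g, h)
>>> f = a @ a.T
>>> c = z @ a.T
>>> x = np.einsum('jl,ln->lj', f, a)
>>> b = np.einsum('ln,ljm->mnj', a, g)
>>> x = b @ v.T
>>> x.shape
(37, 7, 23)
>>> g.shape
(37, 17, 37)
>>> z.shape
(37, 17, 7)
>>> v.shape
(23, 17)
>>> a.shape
(37, 7)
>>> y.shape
(7, 17, 37)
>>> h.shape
(37, 17, 7)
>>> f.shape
(37, 37)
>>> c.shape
(37, 17, 37)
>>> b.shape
(37, 7, 17)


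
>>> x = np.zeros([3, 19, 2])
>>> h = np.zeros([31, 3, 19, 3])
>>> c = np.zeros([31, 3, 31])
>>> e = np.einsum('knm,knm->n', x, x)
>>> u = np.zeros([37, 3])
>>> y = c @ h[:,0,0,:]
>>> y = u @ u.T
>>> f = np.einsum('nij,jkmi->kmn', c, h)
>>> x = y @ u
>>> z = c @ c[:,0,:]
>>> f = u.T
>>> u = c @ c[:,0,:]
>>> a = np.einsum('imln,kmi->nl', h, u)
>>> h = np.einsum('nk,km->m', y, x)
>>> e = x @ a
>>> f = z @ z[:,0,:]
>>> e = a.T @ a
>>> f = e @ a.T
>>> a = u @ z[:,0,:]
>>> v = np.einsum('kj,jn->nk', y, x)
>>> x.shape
(37, 3)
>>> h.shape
(3,)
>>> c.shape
(31, 3, 31)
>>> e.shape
(19, 19)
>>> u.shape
(31, 3, 31)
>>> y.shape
(37, 37)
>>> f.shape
(19, 3)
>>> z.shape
(31, 3, 31)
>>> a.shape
(31, 3, 31)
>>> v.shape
(3, 37)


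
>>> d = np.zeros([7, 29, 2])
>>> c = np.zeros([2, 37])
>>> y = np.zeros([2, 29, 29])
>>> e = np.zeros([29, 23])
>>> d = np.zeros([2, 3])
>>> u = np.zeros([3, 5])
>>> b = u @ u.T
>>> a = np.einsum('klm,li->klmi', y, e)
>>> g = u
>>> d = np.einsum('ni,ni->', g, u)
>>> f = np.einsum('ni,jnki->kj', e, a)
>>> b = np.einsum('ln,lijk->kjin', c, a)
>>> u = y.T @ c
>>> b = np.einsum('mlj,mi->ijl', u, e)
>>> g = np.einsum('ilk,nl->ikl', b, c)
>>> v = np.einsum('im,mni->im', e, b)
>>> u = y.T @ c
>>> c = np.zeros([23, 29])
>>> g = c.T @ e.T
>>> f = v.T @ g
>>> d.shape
()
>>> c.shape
(23, 29)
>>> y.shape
(2, 29, 29)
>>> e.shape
(29, 23)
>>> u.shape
(29, 29, 37)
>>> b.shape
(23, 37, 29)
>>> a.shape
(2, 29, 29, 23)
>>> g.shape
(29, 29)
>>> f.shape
(23, 29)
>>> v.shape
(29, 23)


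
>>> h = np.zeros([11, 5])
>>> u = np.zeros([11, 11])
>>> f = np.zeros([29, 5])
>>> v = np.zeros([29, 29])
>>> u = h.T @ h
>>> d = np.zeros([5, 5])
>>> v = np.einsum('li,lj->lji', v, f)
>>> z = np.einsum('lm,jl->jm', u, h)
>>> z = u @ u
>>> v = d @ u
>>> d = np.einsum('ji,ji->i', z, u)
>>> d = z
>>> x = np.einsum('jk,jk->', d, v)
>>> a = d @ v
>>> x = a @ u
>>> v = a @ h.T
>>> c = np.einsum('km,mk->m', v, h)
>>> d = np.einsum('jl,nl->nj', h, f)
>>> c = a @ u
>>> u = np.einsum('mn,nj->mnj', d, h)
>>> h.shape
(11, 5)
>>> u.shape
(29, 11, 5)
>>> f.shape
(29, 5)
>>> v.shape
(5, 11)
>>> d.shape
(29, 11)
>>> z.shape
(5, 5)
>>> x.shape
(5, 5)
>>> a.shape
(5, 5)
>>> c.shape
(5, 5)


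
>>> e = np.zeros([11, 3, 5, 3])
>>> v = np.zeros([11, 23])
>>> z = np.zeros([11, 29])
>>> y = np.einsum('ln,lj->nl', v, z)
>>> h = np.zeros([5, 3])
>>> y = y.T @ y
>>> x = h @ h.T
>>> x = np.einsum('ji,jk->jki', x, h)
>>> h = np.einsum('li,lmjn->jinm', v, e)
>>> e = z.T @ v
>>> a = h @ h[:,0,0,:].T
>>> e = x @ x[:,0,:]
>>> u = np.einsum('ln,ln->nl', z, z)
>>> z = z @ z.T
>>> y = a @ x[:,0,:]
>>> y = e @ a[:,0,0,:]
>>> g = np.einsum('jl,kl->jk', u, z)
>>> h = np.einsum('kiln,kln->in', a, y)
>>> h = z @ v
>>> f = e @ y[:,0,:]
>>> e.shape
(5, 3, 5)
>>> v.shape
(11, 23)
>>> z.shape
(11, 11)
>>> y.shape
(5, 3, 5)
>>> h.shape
(11, 23)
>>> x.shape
(5, 3, 5)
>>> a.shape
(5, 23, 3, 5)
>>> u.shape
(29, 11)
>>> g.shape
(29, 11)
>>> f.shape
(5, 3, 5)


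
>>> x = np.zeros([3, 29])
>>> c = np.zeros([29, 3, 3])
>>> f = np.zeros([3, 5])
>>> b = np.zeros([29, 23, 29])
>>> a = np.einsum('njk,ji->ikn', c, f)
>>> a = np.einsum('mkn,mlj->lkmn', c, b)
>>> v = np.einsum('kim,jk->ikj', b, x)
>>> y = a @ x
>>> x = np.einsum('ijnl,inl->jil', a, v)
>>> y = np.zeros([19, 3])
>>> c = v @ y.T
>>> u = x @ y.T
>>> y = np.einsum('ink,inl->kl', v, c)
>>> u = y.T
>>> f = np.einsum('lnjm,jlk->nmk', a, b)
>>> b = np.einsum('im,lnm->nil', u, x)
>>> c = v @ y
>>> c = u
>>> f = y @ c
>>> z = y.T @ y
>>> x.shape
(3, 23, 3)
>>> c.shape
(19, 3)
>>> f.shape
(3, 3)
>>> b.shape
(23, 19, 3)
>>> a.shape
(23, 3, 29, 3)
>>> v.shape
(23, 29, 3)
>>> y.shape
(3, 19)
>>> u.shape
(19, 3)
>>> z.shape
(19, 19)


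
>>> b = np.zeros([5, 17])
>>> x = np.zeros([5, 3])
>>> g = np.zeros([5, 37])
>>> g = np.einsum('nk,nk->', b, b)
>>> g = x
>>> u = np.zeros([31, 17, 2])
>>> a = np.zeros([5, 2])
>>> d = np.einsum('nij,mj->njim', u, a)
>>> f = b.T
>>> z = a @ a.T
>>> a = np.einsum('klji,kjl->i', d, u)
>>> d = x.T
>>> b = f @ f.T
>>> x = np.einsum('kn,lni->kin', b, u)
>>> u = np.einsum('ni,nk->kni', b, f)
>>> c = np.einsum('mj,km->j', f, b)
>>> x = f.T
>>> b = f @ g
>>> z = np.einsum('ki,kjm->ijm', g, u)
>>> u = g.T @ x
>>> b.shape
(17, 3)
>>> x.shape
(5, 17)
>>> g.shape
(5, 3)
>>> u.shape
(3, 17)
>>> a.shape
(5,)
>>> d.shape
(3, 5)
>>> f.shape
(17, 5)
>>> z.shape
(3, 17, 17)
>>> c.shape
(5,)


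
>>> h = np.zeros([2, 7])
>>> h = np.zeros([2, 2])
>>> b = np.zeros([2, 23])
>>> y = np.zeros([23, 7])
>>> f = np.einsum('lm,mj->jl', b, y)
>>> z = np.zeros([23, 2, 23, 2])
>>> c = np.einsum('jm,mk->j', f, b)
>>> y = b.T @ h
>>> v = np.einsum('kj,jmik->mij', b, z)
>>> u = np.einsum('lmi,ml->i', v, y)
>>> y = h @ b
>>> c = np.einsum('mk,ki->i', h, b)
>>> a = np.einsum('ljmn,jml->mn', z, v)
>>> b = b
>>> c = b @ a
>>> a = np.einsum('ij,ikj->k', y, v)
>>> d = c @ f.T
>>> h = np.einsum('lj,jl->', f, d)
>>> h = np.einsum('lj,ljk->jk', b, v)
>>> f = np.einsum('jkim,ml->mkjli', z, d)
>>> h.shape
(23, 23)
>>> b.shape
(2, 23)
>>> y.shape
(2, 23)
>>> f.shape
(2, 2, 23, 7, 23)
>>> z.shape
(23, 2, 23, 2)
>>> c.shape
(2, 2)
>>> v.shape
(2, 23, 23)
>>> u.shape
(23,)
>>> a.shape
(23,)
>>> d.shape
(2, 7)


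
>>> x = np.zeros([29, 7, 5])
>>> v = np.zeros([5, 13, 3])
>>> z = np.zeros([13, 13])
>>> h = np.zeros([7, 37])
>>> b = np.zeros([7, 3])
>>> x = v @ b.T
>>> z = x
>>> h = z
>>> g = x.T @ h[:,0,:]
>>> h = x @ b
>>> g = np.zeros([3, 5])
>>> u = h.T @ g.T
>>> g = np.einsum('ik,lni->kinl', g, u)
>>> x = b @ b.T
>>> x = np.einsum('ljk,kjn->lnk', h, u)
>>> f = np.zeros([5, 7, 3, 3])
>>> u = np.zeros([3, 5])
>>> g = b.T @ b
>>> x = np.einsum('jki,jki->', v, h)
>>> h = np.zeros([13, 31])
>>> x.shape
()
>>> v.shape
(5, 13, 3)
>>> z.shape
(5, 13, 7)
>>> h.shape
(13, 31)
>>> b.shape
(7, 3)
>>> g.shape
(3, 3)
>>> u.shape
(3, 5)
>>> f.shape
(5, 7, 3, 3)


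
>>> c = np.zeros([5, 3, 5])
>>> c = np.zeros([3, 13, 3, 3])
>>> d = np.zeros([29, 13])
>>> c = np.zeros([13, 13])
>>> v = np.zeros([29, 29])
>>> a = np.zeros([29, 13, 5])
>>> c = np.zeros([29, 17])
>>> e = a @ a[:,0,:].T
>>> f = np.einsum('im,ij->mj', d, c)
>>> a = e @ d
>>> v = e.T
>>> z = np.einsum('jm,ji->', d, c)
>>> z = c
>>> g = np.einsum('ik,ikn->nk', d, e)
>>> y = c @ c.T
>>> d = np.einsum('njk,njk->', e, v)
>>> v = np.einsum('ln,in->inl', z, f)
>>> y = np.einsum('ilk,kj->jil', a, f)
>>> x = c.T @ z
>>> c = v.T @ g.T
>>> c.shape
(29, 17, 29)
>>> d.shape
()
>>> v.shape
(13, 17, 29)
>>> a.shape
(29, 13, 13)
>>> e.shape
(29, 13, 29)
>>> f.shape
(13, 17)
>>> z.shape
(29, 17)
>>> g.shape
(29, 13)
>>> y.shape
(17, 29, 13)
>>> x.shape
(17, 17)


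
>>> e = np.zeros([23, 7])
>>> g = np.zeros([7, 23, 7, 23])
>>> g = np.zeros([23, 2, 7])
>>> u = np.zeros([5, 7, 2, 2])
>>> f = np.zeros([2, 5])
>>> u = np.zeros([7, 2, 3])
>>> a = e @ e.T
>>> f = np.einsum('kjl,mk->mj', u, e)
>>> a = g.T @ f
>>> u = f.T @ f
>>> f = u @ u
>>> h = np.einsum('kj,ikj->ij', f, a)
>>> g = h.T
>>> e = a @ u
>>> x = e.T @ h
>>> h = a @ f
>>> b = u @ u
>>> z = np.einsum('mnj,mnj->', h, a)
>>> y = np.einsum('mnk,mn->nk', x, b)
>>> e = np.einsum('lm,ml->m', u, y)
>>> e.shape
(2,)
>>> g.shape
(2, 7)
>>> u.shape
(2, 2)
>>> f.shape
(2, 2)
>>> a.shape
(7, 2, 2)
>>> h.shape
(7, 2, 2)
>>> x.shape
(2, 2, 2)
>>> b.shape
(2, 2)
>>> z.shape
()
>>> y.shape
(2, 2)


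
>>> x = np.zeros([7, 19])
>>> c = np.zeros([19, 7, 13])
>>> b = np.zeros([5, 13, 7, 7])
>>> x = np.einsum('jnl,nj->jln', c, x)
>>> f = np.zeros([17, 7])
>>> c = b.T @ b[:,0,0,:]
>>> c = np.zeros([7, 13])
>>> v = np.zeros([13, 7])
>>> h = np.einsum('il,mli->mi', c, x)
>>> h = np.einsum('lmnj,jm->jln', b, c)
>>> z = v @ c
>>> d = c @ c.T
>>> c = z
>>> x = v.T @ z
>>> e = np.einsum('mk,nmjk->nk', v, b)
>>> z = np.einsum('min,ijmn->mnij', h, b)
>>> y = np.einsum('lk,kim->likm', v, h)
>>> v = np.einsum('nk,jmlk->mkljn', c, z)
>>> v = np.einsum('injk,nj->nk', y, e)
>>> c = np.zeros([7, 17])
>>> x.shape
(7, 13)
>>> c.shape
(7, 17)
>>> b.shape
(5, 13, 7, 7)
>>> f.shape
(17, 7)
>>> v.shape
(5, 7)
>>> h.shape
(7, 5, 7)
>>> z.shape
(7, 7, 5, 13)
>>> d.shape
(7, 7)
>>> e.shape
(5, 7)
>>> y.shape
(13, 5, 7, 7)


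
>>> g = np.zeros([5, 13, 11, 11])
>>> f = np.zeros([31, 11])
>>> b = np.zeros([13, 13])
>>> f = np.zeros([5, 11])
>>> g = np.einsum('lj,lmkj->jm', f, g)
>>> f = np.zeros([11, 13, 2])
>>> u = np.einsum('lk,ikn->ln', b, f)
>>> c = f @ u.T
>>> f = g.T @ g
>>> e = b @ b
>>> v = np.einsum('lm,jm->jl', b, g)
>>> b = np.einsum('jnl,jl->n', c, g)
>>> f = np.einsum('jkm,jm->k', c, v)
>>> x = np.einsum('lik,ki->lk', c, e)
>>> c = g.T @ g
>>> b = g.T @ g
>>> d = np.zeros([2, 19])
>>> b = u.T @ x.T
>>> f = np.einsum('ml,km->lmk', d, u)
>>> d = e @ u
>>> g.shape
(11, 13)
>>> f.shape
(19, 2, 13)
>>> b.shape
(2, 11)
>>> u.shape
(13, 2)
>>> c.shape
(13, 13)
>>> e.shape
(13, 13)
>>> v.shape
(11, 13)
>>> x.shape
(11, 13)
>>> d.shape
(13, 2)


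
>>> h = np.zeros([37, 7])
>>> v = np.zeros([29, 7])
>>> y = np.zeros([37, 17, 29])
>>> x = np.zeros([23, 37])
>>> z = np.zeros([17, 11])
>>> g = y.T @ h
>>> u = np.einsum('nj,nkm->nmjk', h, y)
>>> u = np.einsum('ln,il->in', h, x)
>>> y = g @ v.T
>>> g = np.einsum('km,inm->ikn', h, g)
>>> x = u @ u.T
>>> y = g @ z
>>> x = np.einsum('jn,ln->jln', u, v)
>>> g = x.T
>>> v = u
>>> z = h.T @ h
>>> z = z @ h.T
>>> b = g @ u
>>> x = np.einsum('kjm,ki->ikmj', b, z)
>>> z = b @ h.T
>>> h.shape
(37, 7)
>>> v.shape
(23, 7)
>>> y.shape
(29, 37, 11)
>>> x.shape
(37, 7, 7, 29)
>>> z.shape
(7, 29, 37)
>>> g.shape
(7, 29, 23)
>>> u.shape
(23, 7)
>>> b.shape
(7, 29, 7)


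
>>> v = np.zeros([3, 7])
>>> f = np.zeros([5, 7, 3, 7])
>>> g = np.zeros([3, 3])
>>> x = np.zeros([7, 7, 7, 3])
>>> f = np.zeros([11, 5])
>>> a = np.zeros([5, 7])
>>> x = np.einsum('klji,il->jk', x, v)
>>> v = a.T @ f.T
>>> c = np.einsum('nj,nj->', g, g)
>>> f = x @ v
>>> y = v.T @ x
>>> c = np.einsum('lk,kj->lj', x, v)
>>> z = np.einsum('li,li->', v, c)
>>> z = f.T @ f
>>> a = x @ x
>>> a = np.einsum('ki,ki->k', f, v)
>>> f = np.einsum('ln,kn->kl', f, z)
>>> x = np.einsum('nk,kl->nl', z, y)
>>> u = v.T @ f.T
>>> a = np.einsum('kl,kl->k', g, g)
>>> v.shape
(7, 11)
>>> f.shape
(11, 7)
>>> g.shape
(3, 3)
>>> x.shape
(11, 7)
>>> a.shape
(3,)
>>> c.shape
(7, 11)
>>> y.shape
(11, 7)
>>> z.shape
(11, 11)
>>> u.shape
(11, 11)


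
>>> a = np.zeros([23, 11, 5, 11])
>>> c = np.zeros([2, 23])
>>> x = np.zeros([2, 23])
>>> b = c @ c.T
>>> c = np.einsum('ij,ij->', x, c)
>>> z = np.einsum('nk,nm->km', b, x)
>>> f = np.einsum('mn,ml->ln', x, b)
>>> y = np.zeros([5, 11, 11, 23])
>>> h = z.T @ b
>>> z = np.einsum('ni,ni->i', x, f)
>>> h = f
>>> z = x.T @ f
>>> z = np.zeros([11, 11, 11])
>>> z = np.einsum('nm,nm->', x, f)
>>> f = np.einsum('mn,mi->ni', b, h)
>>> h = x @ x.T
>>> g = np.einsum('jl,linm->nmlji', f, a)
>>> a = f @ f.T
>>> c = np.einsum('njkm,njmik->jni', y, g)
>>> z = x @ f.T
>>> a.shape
(2, 2)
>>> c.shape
(11, 5, 2)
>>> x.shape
(2, 23)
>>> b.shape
(2, 2)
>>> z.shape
(2, 2)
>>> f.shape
(2, 23)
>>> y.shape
(5, 11, 11, 23)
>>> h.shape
(2, 2)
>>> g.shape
(5, 11, 23, 2, 11)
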